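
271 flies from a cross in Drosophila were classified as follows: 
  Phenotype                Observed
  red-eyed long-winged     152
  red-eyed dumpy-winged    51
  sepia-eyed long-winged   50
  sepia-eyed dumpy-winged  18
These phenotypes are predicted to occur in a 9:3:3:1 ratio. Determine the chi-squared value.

0.082

Total ratio parts = 16. Expected numbers out of 271:
  red-eyed long-winged: 271 × 9/16 = 152.4375
  red-eyed dumpy-winged: 271 × 3/16 = 50.8125
  sepia-eyed long-winged: 271 × 3/16 = 50.8125
  sepia-eyed dumpy-winged: 271 × 1/16 = 16.9375
χ² = Σ (O − E)² / E
  red-eyed long-winged: (152 − 152.4375)² / 152.4375 = 0.0013
  red-eyed dumpy-winged: (51 − 50.8125)² / 50.8125 = 0.0007
  sepia-eyed long-winged: (50 − 50.8125)² / 50.8125 = 0.0130
  sepia-eyed dumpy-winged: (18 − 16.9375)² / 16.9375 = 0.0667
χ² = 0.0013 + 0.0007 + 0.0130 + 0.0667 = 0.0817 ≈ 0.082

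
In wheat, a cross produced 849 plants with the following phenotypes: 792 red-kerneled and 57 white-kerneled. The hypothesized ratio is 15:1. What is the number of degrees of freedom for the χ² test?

A goodness-of-fit test with 2 phenotype classes has df = 2 − 1 = 1.

1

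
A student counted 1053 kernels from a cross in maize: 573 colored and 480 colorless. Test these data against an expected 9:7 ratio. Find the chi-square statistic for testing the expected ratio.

Under the 9:7 hypothesis (Σ ratio = 16, N = 1053):
  colored: 1053 × 9/16 = 592.3125
  colorless: 1053 × 7/16 = 460.6875
χ² = Σ (O − E)² / E
  colored: (573 − 592.3125)² / 592.3125 = 0.6297
  colorless: (480 − 460.6875)² / 460.6875 = 0.8096
χ² = 0.6297 + 0.8096 = 1.4393 ≈ 1.439

1.439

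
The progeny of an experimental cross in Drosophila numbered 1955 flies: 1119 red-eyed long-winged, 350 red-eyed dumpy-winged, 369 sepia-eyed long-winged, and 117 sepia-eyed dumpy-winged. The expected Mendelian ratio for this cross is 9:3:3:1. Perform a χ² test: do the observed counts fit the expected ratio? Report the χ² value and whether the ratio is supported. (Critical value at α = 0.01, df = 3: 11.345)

1.324; consistent

Under the 9:3:3:1 hypothesis (Σ ratio = 16, N = 1955):
  red-eyed long-winged: 1955 × 9/16 = 1099.6875
  red-eyed dumpy-winged: 1955 × 3/16 = 366.5625
  sepia-eyed long-winged: 1955 × 3/16 = 366.5625
  sepia-eyed dumpy-winged: 1955 × 1/16 = 122.1875
χ² = Σ (O − E)² / E
  red-eyed long-winged: (1119 − 1099.6875)² / 1099.6875 = 0.3392
  red-eyed dumpy-winged: (350 − 366.5625)² / 366.5625 = 0.7483
  sepia-eyed long-winged: (369 − 366.5625)² / 366.5625 = 0.0162
  sepia-eyed dumpy-winged: (117 − 122.1875)² / 122.1875 = 0.2202
χ² = 0.3392 + 0.7483 + 0.0162 + 0.2202 = 1.3239 ≈ 1.324
Degrees of freedom = 4 − 1 = 3; critical value at α = 0.01 is 11.345.
Since 1.324 < 11.345, we fail to reject the null hypothesis — the data are consistent with the 9:3:3:1 ratio.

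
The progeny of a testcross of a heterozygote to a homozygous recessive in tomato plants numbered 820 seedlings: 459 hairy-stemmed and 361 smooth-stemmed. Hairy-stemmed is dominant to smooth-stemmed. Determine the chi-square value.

11.712

A testcross of a heterozygote (Aa × aa) gives a 1:1 phenotypic ratio.
The 1:1 ratio has 2 parts, so with N = 820 the expected counts are:
  hairy-stemmed: 820 × 1/2 = 410
  smooth-stemmed: 820 × 1/2 = 410
χ² = Σ (O − E)² / E
  hairy-stemmed: (459 − 410)² / 410 = 5.8561
  smooth-stemmed: (361 − 410)² / 410 = 5.8561
χ² = 5.8561 + 5.8561 = 11.7122 ≈ 11.712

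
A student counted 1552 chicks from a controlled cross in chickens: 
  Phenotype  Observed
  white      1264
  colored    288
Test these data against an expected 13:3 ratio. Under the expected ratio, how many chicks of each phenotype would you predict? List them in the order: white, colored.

1261, 291

The 13:3 ratio has 16 parts, so with N = 1552 the expected counts are:
  white: 1552 × 13/16 = 1261
  colored: 1552 × 3/16 = 291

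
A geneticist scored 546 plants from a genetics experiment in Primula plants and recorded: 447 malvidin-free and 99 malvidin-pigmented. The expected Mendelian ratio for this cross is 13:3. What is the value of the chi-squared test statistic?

Total ratio parts = 16. Expected numbers out of 546:
  malvidin-free: 546 × 13/16 = 443.625
  malvidin-pigmented: 546 × 3/16 = 102.375
χ² = Σ (O − E)² / E
  malvidin-free: (447 − 443.625)² / 443.625 = 0.0257
  malvidin-pigmented: (99 − 102.375)² / 102.375 = 0.1113
χ² = 0.0257 + 0.1113 = 0.137

0.137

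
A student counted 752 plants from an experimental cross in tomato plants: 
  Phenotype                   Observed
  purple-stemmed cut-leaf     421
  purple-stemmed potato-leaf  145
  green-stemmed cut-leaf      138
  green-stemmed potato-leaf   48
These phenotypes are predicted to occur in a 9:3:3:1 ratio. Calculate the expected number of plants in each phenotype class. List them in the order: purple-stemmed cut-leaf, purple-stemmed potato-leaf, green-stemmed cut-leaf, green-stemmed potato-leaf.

423, 141, 141, 47

Under the 9:3:3:1 hypothesis (Σ ratio = 16, N = 752):
  purple-stemmed cut-leaf: 752 × 9/16 = 423
  purple-stemmed potato-leaf: 752 × 3/16 = 141
  green-stemmed cut-leaf: 752 × 3/16 = 141
  green-stemmed potato-leaf: 752 × 1/16 = 47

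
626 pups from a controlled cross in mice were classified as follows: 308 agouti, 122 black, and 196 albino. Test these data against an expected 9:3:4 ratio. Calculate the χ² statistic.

15.681

Under the 9:3:4 hypothesis (Σ ratio = 16, N = 626):
  agouti: 626 × 9/16 = 352.125
  black: 626 × 3/16 = 117.375
  albino: 626 × 4/16 = 156.5
χ² = Σ (O − E)² / E
  agouti: (308 − 352.125)² / 352.125 = 5.5293
  black: (122 − 117.375)² / 117.375 = 0.1822
  albino: (196 − 156.5)² / 156.5 = 9.9696
χ² = 5.5293 + 0.1822 + 9.9696 = 15.6811 ≈ 15.681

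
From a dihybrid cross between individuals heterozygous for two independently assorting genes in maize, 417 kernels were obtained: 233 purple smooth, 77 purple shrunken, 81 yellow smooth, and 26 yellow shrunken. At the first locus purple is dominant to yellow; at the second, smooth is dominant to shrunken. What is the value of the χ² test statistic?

A dihybrid F₂ with independent assortment and complete dominance at both loci gives a 9:3:3:1 phenotypic ratio.
Expected counts for N = 417 under a 9:3:3:1 ratio (total parts = 16):
  purple smooth: 417 × 9/16 = 234.5625
  purple shrunken: 417 × 3/16 = 78.1875
  yellow smooth: 417 × 3/16 = 78.1875
  yellow shrunken: 417 × 1/16 = 26.0625
χ² = Σ (O − E)² / E
  purple smooth: (233 − 234.5625)² / 234.5625 = 0.0104
  purple shrunken: (77 − 78.1875)² / 78.1875 = 0.0180
  yellow smooth: (81 − 78.1875)² / 78.1875 = 0.1012
  yellow shrunken: (26 − 26.0625)² / 26.0625 = 0.0001
χ² = 0.0104 + 0.0180 + 0.1012 + 0.0001 = 0.1297 ≈ 0.130

0.130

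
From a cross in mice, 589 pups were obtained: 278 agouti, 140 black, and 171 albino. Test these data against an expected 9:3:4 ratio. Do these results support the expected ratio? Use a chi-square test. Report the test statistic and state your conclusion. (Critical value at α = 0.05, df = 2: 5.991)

Under the 9:3:4 hypothesis (Σ ratio = 16, N = 589):
  agouti: 589 × 9/16 = 331.3125
  black: 589 × 3/16 = 110.4375
  albino: 589 × 4/16 = 147.25
χ² = Σ (O − E)² / E
  agouti: (278 − 331.3125)² / 331.3125 = 8.5787
  black: (140 − 110.4375)² / 110.4375 = 7.9134
  albino: (171 − 147.25)² / 147.25 = 3.8306
χ² = 8.5787 + 7.9134 + 3.8306 = 20.3227 ≈ 20.323
Degrees of freedom = 3 − 1 = 2; critical value at α = 0.05 is 5.991.
Since 20.323 > 5.991, we reject the null hypothesis — the data do not fit the 9:3:4 ratio.

20.323; not consistent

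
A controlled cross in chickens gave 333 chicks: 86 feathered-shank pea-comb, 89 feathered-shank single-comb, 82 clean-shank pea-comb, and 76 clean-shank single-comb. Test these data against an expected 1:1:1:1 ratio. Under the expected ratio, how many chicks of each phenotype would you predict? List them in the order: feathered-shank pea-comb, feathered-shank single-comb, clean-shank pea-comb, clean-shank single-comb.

Under the 1:1:1:1 hypothesis (Σ ratio = 4, N = 333):
  feathered-shank pea-comb: 333 × 1/4 = 83.25
  feathered-shank single-comb: 333 × 1/4 = 83.25
  clean-shank pea-comb: 333 × 1/4 = 83.25
  clean-shank single-comb: 333 × 1/4 = 83.25

83.25, 83.25, 83.25, 83.25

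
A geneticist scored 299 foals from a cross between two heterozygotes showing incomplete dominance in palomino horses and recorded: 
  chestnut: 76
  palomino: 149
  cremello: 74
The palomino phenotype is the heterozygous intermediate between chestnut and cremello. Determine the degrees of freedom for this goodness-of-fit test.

With incomplete dominance, a heterozygote × heterozygote cross gives a 1:2:1 phenotypic ratio.
A goodness-of-fit test with 3 phenotype classes has df = 3 − 1 = 2.

2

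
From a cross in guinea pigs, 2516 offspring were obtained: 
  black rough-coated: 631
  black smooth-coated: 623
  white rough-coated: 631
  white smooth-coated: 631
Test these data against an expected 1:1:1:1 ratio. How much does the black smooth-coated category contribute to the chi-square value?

Under the 1:1:1:1 hypothesis (Σ ratio = 4, N = 2516):
  black rough-coated: 2516 × 1/4 = 629
  black smooth-coated: 2516 × 1/4 = 629
  white rough-coated: 2516 × 1/4 = 629
  white smooth-coated: 2516 × 1/4 = 629
Contribution of black smooth-coated: (623 − 629)² / 629 = 0.0572

0.057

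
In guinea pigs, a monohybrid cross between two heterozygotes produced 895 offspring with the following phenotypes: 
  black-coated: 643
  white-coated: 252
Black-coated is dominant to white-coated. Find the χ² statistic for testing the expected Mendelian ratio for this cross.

For a monohybrid cross between heterozygotes with complete dominance, the expected phenotypic ratio is 3:1.
Under the 3:1 hypothesis (Σ ratio = 4, N = 895):
  black-coated: 895 × 3/4 = 671.25
  white-coated: 895 × 1/4 = 223.75
χ² = Σ (O − E)² / E
  black-coated: (643 − 671.25)² / 671.25 = 1.1889
  white-coated: (252 − 223.75)² / 223.75 = 3.5668
χ² = 1.1889 + 3.5668 = 4.7557 ≈ 4.756

4.756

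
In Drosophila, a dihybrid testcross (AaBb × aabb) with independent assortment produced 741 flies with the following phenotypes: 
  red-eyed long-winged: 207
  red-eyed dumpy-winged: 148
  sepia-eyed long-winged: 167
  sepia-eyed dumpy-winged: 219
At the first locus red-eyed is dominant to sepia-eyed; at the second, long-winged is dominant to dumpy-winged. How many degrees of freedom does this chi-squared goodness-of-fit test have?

A dihybrid testcross with independent assortment gives a 1:1:1:1 ratio.
A goodness-of-fit test with 4 phenotype classes has df = 4 − 1 = 3.

3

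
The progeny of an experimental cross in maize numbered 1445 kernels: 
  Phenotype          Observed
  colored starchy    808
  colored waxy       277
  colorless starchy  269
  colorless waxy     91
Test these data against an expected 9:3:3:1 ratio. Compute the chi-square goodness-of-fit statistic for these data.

0.183

The 9:3:3:1 ratio has 16 parts, so with N = 1445 the expected counts are:
  colored starchy: 1445 × 9/16 = 812.8125
  colored waxy: 1445 × 3/16 = 270.9375
  colorless starchy: 1445 × 3/16 = 270.9375
  colorless waxy: 1445 × 1/16 = 90.3125
χ² = Σ (O − E)² / E
  colored starchy: (808 − 812.8125)² / 812.8125 = 0.0285
  colored waxy: (277 − 270.9375)² / 270.9375 = 0.1357
  colorless starchy: (269 − 270.9375)² / 270.9375 = 0.0139
  colorless waxy: (91 − 90.3125)² / 90.3125 = 0.0052
χ² = 0.0285 + 0.1357 + 0.0139 + 0.0052 = 0.1833 ≈ 0.183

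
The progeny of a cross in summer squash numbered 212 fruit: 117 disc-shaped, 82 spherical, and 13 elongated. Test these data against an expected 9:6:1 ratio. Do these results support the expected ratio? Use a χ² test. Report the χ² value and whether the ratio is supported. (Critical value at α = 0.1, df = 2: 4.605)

0.126; consistent

The 9:6:1 ratio has 16 parts, so with N = 212 the expected counts are:
  disc-shaped: 212 × 9/16 = 119.25
  spherical: 212 × 6/16 = 79.5
  elongated: 212 × 1/16 = 13.25
χ² = Σ (O − E)² / E
  disc-shaped: (117 − 119.25)² / 119.25 = 0.0425
  spherical: (82 − 79.5)² / 79.5 = 0.0786
  elongated: (13 − 13.25)² / 13.25 = 0.0047
χ² = 0.0425 + 0.0786 + 0.0047 = 0.1258 ≈ 0.126
Degrees of freedom = 3 − 1 = 2; critical value at α = 0.1 is 4.605.
Since 0.126 < 4.605, we fail to reject the null hypothesis — the data are consistent with the 9:6:1 ratio.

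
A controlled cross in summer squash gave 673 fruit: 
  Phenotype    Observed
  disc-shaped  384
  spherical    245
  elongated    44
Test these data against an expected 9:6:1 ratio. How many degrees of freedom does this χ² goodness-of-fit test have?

A goodness-of-fit test with 3 phenotype classes has df = 3 − 1 = 2.

2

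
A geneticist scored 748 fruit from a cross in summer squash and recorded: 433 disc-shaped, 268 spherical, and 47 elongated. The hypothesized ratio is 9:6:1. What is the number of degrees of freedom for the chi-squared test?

2

A goodness-of-fit test with 3 phenotype classes has df = 3 − 1 = 2.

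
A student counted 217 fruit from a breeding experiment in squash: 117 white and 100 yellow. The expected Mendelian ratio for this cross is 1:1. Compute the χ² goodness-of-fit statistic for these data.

The 1:1 ratio has 2 parts, so with N = 217 the expected counts are:
  white: 217 × 1/2 = 108.5
  yellow: 217 × 1/2 = 108.5
χ² = Σ (O − E)² / E
  white: (117 − 108.5)² / 108.5 = 0.6659
  yellow: (100 − 108.5)² / 108.5 = 0.6659
χ² = 0.6659 + 0.6659 = 1.3318 ≈ 1.332

1.332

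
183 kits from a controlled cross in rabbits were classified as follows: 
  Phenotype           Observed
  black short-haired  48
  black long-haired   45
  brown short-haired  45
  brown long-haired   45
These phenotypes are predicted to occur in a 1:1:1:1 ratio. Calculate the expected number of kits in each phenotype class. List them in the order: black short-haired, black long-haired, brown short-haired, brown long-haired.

45.75, 45.75, 45.75, 45.75

Under the 1:1:1:1 hypothesis (Σ ratio = 4, N = 183):
  black short-haired: 183 × 1/4 = 45.75
  black long-haired: 183 × 1/4 = 45.75
  brown short-haired: 183 × 1/4 = 45.75
  brown long-haired: 183 × 1/4 = 45.75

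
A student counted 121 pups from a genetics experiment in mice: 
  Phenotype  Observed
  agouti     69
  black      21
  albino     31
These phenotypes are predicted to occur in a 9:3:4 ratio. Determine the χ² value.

Expected counts for N = 121 under a 9:3:4 ratio (total parts = 16):
  agouti: 121 × 9/16 = 68.0625
  black: 121 × 3/16 = 22.6875
  albino: 121 × 4/16 = 30.25
χ² = Σ (O − E)² / E
  agouti: (69 − 68.0625)² / 68.0625 = 0.0129
  black: (21 − 22.6875)² / 22.6875 = 0.1255
  albino: (31 − 30.25)² / 30.25 = 0.0186
χ² = 0.0129 + 0.1255 + 0.0186 = 0.157

0.157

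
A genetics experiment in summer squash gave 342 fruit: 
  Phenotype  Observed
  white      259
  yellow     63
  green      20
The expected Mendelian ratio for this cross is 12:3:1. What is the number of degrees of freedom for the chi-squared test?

A goodness-of-fit test with 3 phenotype classes has df = 3 − 1 = 2.

2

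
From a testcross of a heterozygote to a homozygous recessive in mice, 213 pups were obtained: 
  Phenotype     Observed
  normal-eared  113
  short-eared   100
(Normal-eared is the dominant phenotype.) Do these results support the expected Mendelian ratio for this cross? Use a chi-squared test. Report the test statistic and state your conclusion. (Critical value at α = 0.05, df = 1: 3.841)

A testcross of a heterozygote (Aa × aa) gives a 1:1 phenotypic ratio.
Total ratio parts = 2. Expected numbers out of 213:
  normal-eared: 213 × 1/2 = 106.5
  short-eared: 213 × 1/2 = 106.5
χ² = Σ (O − E)² / E
  normal-eared: (113 − 106.5)² / 106.5 = 0.3967
  short-eared: (100 − 106.5)² / 106.5 = 0.3967
χ² = 0.3967 + 0.3967 = 0.7934 ≈ 0.793
Degrees of freedom = 2 − 1 = 1; critical value at α = 0.05 is 3.841.
Since 0.793 < 3.841, we fail to reject the null hypothesis — the data are consistent with the 1:1 ratio.

0.793; consistent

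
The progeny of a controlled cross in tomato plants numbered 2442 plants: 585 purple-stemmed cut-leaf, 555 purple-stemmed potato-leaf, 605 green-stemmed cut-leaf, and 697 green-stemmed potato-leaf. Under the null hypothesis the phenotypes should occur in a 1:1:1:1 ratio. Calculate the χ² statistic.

Total ratio parts = 4. Expected numbers out of 2442:
  purple-stemmed cut-leaf: 2442 × 1/4 = 610.5
  purple-stemmed potato-leaf: 2442 × 1/4 = 610.5
  green-stemmed cut-leaf: 2442 × 1/4 = 610.5
  green-stemmed potato-leaf: 2442 × 1/4 = 610.5
χ² = Σ (O − E)² / E
  purple-stemmed cut-leaf: (585 − 610.5)² / 610.5 = 1.0651
  purple-stemmed potato-leaf: (555 − 610.5)² / 610.5 = 5.0455
  green-stemmed cut-leaf: (605 − 610.5)² / 610.5 = 0.0495
  green-stemmed potato-leaf: (697 − 610.5)² / 610.5 = 12.2559
χ² = 1.0651 + 5.0455 + 0.0495 + 12.2559 = 18.416

18.416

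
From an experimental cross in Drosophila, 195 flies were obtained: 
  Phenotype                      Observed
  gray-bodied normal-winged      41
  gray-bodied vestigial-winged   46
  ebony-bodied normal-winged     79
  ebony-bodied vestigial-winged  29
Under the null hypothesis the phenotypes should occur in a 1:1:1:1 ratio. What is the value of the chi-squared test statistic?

The 1:1:1:1 ratio has 4 parts, so with N = 195 the expected counts are:
  gray-bodied normal-winged: 195 × 1/4 = 48.75
  gray-bodied vestigial-winged: 195 × 1/4 = 48.75
  ebony-bodied normal-winged: 195 × 1/4 = 48.75
  ebony-bodied vestigial-winged: 195 × 1/4 = 48.75
χ² = Σ (O − E)² / E
  gray-bodied normal-winged: (41 − 48.75)² / 48.75 = 1.2321
  gray-bodied vestigial-winged: (46 − 48.75)² / 48.75 = 0.1551
  ebony-bodied normal-winged: (79 − 48.75)² / 48.75 = 18.7705
  ebony-bodied vestigial-winged: (29 − 48.75)² / 48.75 = 8.0013
χ² = 1.2321 + 0.1551 + 18.7705 + 8.0013 = 28.159

28.159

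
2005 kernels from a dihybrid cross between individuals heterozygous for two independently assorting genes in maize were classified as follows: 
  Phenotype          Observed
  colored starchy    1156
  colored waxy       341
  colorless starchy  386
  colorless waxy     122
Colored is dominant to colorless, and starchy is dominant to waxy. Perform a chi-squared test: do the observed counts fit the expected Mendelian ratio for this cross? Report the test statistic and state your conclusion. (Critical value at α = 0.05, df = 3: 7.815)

A dihybrid F₂ with independent assortment and complete dominance at both loci gives a 9:3:3:1 phenotypic ratio.
Under the 9:3:3:1 hypothesis (Σ ratio = 16, N = 2005):
  colored starchy: 2005 × 9/16 = 1127.8125
  colored waxy: 2005 × 3/16 = 375.9375
  colorless starchy: 2005 × 3/16 = 375.9375
  colorless waxy: 2005 × 1/16 = 125.3125
χ² = Σ (O − E)² / E
  colored starchy: (1156 − 1127.8125)² / 1127.8125 = 0.7045
  colored waxy: (341 − 375.9375)² / 375.9375 = 3.2469
  colorless starchy: (386 − 375.9375)² / 375.9375 = 0.2693
  colorless waxy: (122 − 125.3125)² / 125.3125 = 0.0876
χ² = 0.7045 + 3.2469 + 0.2693 + 0.0876 = 4.3083 ≈ 4.308
Degrees of freedom = 4 − 1 = 3; critical value at α = 0.05 is 7.815.
Since 4.308 < 7.815, we fail to reject the null hypothesis — the data are consistent with the 9:3:3:1 ratio.

4.308; consistent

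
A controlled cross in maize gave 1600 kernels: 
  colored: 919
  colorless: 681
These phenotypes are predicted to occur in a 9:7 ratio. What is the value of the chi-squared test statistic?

0.917

Expected counts for N = 1600 under a 9:7 ratio (total parts = 16):
  colored: 1600 × 9/16 = 900
  colorless: 1600 × 7/16 = 700
χ² = Σ (O − E)² / E
  colored: (919 − 900)² / 900 = 0.4011
  colorless: (681 − 700)² / 700 = 0.5157
χ² = 0.4011 + 0.5157 = 0.9168 ≈ 0.917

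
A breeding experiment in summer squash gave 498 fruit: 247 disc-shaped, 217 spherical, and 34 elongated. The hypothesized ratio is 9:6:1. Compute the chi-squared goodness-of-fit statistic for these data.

9.083

Total ratio parts = 16. Expected numbers out of 498:
  disc-shaped: 498 × 9/16 = 280.125
  spherical: 498 × 6/16 = 186.75
  elongated: 498 × 1/16 = 31.125
χ² = Σ (O − E)² / E
  disc-shaped: (247 − 280.125)² / 280.125 = 3.9171
  spherical: (217 − 186.75)² / 186.75 = 4.8999
  elongated: (34 − 31.125)² / 31.125 = 0.2656
χ² = 3.9171 + 4.8999 + 0.2656 = 9.0826 ≈ 9.083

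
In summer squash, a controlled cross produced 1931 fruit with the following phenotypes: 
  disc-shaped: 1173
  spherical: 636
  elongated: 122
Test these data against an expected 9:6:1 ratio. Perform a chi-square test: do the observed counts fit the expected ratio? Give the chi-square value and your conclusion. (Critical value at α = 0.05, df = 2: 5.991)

Under the 9:6:1 hypothesis (Σ ratio = 16, N = 1931):
  disc-shaped: 1931 × 9/16 = 1086.1875
  spherical: 1931 × 6/16 = 724.125
  elongated: 1931 × 1/16 = 120.6875
χ² = Σ (O − E)² / E
  disc-shaped: (1173 − 1086.1875)² / 1086.1875 = 6.9384
  spherical: (636 − 724.125)² / 724.125 = 10.7247
  elongated: (122 − 120.6875)² / 120.6875 = 0.0143
χ² = 6.9384 + 10.7247 + 0.0143 = 17.6774 ≈ 17.677
Degrees of freedom = 3 − 1 = 2; critical value at α = 0.05 is 5.991.
Since 17.677 > 5.991, we reject the null hypothesis — the data do not fit the 9:6:1 ratio.

17.677; not consistent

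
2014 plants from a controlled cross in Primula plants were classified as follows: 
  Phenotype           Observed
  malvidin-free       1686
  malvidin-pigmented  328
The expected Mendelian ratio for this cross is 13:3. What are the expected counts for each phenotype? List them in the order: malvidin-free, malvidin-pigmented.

The 13:3 ratio has 16 parts, so with N = 2014 the expected counts are:
  malvidin-free: 2014 × 13/16 = 1636.375
  malvidin-pigmented: 2014 × 3/16 = 377.625

1636.375, 377.625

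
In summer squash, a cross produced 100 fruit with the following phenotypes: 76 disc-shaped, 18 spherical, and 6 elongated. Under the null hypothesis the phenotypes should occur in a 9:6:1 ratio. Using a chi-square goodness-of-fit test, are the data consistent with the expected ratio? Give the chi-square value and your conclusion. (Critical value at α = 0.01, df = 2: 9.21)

17.084; not consistent

Total ratio parts = 16. Expected numbers out of 100:
  disc-shaped: 100 × 9/16 = 56.25
  spherical: 100 × 6/16 = 37.5
  elongated: 100 × 1/16 = 6.25
χ² = Σ (O − E)² / E
  disc-shaped: (76 − 56.25)² / 56.25 = 6.9344
  spherical: (18 − 37.5)² / 37.5 = 10.1400
  elongated: (6 − 6.25)² / 6.25 = 0.0100
χ² = 6.9344 + 10.1400 + 0.0100 = 17.0844 ≈ 17.084
Degrees of freedom = 3 − 1 = 2; critical value at α = 0.01 is 9.21.
Since 17.084 > 9.21, we reject the null hypothesis — the data do not fit the 9:6:1 ratio.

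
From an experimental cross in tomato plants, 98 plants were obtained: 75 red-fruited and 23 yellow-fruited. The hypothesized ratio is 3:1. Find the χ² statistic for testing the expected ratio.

The 3:1 ratio has 4 parts, so with N = 98 the expected counts are:
  red-fruited: 98 × 3/4 = 73.5
  yellow-fruited: 98 × 1/4 = 24.5
χ² = Σ (O − E)² / E
  red-fruited: (75 − 73.5)² / 73.5 = 0.0306
  yellow-fruited: (23 − 24.5)² / 24.5 = 0.0918
χ² = 0.0306 + 0.0918 = 0.1224 ≈ 0.122

0.122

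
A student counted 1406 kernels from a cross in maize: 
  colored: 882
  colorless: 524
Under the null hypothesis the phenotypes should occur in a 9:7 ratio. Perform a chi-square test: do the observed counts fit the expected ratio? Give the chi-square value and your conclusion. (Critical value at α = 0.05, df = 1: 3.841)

23.999; not consistent

Expected counts for N = 1406 under a 9:7 ratio (total parts = 16):
  colored: 1406 × 9/16 = 790.875
  colorless: 1406 × 7/16 = 615.125
χ² = Σ (O − E)² / E
  colored: (882 − 790.875)² / 790.875 = 10.4995
  colorless: (524 − 615.125)² / 615.125 = 13.4993
χ² = 10.4995 + 13.4993 = 23.9988 ≈ 23.999
Degrees of freedom = 2 − 1 = 1; critical value at α = 0.05 is 3.841.
Since 23.999 > 3.841, we reject the null hypothesis — the data do not fit the 9:7 ratio.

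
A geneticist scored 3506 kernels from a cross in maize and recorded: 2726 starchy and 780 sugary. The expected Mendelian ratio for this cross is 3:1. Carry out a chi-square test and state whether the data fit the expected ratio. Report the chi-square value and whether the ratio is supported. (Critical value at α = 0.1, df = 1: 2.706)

14.166; not consistent

Under the 3:1 hypothesis (Σ ratio = 4, N = 3506):
  starchy: 3506 × 3/4 = 2629.5
  sugary: 3506 × 1/4 = 876.5
χ² = Σ (O − E)² / E
  starchy: (2726 − 2629.5)² / 2629.5 = 3.5415
  sugary: (780 − 876.5)² / 876.5 = 10.6244
χ² = 3.5415 + 10.6244 = 14.1659 ≈ 14.166
Degrees of freedom = 2 − 1 = 1; critical value at α = 0.1 is 2.706.
Since 14.166 > 2.706, we reject the null hypothesis — the data do not fit the 3:1 ratio.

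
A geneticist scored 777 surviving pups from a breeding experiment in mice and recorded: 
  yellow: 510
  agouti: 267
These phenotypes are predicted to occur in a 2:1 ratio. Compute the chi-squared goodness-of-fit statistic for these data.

The 2:1 ratio has 3 parts, so with N = 777 the expected counts are:
  yellow: 777 × 2/3 = 518
  agouti: 777 × 1/3 = 259
χ² = Σ (O − E)² / E
  yellow: (510 − 518)² / 518 = 0.1236
  agouti: (267 − 259)² / 259 = 0.2471
χ² = 0.1236 + 0.2471 = 0.3707 ≈ 0.371

0.371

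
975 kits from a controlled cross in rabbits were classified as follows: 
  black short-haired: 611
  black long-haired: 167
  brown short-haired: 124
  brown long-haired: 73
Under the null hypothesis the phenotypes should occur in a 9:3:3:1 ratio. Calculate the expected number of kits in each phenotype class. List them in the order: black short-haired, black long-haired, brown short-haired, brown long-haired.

548.4375, 182.8125, 182.8125, 60.9375

Expected counts for N = 975 under a 9:3:3:1 ratio (total parts = 16):
  black short-haired: 975 × 9/16 = 548.4375
  black long-haired: 975 × 3/16 = 182.8125
  brown short-haired: 975 × 3/16 = 182.8125
  brown long-haired: 975 × 1/16 = 60.9375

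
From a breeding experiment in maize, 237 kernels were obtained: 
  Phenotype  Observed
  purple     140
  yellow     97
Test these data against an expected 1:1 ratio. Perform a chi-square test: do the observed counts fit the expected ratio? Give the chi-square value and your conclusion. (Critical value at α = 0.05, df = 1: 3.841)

Under the 1:1 hypothesis (Σ ratio = 2, N = 237):
  purple: 237 × 1/2 = 118.5
  yellow: 237 × 1/2 = 118.5
χ² = Σ (O − E)² / E
  purple: (140 − 118.5)² / 118.5 = 3.9008
  yellow: (97 − 118.5)² / 118.5 = 3.9008
χ² = 3.9008 + 3.9008 = 7.8016 ≈ 7.802
Degrees of freedom = 2 − 1 = 1; critical value at α = 0.05 is 3.841.
Since 7.802 > 3.841, we reject the null hypothesis — the data do not fit the 1:1 ratio.

7.802; not consistent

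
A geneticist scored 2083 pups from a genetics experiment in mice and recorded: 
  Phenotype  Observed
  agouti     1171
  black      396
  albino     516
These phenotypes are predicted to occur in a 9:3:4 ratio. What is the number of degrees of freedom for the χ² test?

2

A goodness-of-fit test with 3 phenotype classes has df = 3 − 1 = 2.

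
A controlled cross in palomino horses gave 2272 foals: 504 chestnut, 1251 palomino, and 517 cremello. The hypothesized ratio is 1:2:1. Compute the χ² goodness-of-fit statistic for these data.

23.432

Expected counts for N = 2272 under a 1:2:1 ratio (total parts = 4):
  chestnut: 2272 × 1/4 = 568
  palomino: 2272 × 2/4 = 1136
  cremello: 2272 × 1/4 = 568
χ² = Σ (O − E)² / E
  chestnut: (504 − 568)² / 568 = 7.2113
  palomino: (1251 − 1136)² / 1136 = 11.6417
  cremello: (517 − 568)² / 568 = 4.5792
χ² = 7.2113 + 11.6417 + 4.5792 = 23.4322 ≈ 23.432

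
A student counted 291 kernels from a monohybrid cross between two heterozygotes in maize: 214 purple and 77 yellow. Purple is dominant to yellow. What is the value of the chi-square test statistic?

For a monohybrid cross between heterozygotes with complete dominance, the expected phenotypic ratio is 3:1.
Expected counts for N = 291 under a 3:1 ratio (total parts = 4):
  purple: 291 × 3/4 = 218.25
  yellow: 291 × 1/4 = 72.75
χ² = Σ (O − E)² / E
  purple: (214 − 218.25)² / 218.25 = 0.0828
  yellow: (77 − 72.75)² / 72.75 = 0.2483
χ² = 0.0828 + 0.2483 = 0.3311 ≈ 0.331

0.331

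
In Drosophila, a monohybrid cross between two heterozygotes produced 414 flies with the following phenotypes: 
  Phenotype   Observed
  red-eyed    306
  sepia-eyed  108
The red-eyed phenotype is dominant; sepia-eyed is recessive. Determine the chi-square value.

For a monohybrid cross between heterozygotes with complete dominance, the expected phenotypic ratio is 3:1.
Under the 3:1 hypothesis (Σ ratio = 4, N = 414):
  red-eyed: 414 × 3/4 = 310.5
  sepia-eyed: 414 × 1/4 = 103.5
χ² = Σ (O − E)² / E
  red-eyed: (306 − 310.5)² / 310.5 = 0.0652
  sepia-eyed: (108 − 103.5)² / 103.5 = 0.1957
χ² = 0.0652 + 0.1957 = 0.2609 ≈ 0.261

0.261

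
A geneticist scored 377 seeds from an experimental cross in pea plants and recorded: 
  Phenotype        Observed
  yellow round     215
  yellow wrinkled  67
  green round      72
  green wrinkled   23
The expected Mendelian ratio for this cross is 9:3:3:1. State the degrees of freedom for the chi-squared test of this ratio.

3

A goodness-of-fit test with 4 phenotype classes has df = 4 − 1 = 3.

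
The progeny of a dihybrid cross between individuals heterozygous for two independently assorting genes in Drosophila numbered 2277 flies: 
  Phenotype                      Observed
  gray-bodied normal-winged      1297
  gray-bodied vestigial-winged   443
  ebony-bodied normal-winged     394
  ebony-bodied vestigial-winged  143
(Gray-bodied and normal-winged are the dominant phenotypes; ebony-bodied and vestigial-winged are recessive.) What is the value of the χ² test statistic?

A dihybrid F₂ with independent assortment and complete dominance at both loci gives a 9:3:3:1 phenotypic ratio.
Total ratio parts = 16. Expected numbers out of 2277:
  gray-bodied normal-winged: 2277 × 9/16 = 1280.8125
  gray-bodied vestigial-winged: 2277 × 3/16 = 426.9375
  ebony-bodied normal-winged: 2277 × 3/16 = 426.9375
  ebony-bodied vestigial-winged: 2277 × 1/16 = 142.3125
χ² = Σ (O − E)² / E
  gray-bodied normal-winged: (1297 − 1280.8125)² / 1280.8125 = 0.2046
  gray-bodied vestigial-winged: (443 − 426.9375)² / 426.9375 = 0.6043
  ebony-bodied normal-winged: (394 − 426.9375)² / 426.9375 = 2.5411
  ebony-bodied vestigial-winged: (143 − 142.3125)² / 142.3125 = 0.0033
χ² = 0.2046 + 0.6043 + 2.5411 + 0.0033 = 3.3533 ≈ 3.353

3.353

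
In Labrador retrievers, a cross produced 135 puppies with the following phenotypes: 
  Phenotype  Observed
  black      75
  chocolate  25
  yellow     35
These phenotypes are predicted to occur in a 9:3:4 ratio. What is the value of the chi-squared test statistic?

0.062

Expected counts for N = 135 under a 9:3:4 ratio (total parts = 16):
  black: 135 × 9/16 = 75.9375
  chocolate: 135 × 3/16 = 25.3125
  yellow: 135 × 4/16 = 33.75
χ² = Σ (O − E)² / E
  black: (75 − 75.9375)² / 75.9375 = 0.0116
  chocolate: (25 − 25.3125)² / 25.3125 = 0.0039
  yellow: (35 − 33.75)² / 33.75 = 0.0463
χ² = 0.0116 + 0.0039 + 0.0463 = 0.0618 ≈ 0.062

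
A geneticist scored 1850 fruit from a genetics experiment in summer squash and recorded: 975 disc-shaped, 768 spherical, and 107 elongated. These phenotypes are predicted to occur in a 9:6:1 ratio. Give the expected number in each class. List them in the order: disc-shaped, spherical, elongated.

Under the 9:6:1 hypothesis (Σ ratio = 16, N = 1850):
  disc-shaped: 1850 × 9/16 = 1040.625
  spherical: 1850 × 6/16 = 693.75
  elongated: 1850 × 1/16 = 115.625

1040.625, 693.75, 115.625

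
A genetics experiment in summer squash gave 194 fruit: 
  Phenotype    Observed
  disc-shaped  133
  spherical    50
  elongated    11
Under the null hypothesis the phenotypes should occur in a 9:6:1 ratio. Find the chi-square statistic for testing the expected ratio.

Expected counts for N = 194 under a 9:6:1 ratio (total parts = 16):
  disc-shaped: 194 × 9/16 = 109.125
  spherical: 194 × 6/16 = 72.75
  elongated: 194 × 1/16 = 12.125
χ² = Σ (O − E)² / E
  disc-shaped: (133 − 109.125)² / 109.125 = 5.2235
  spherical: (50 − 72.75)² / 72.75 = 7.1143
  elongated: (11 − 12.125)² / 12.125 = 0.1044
χ² = 5.2235 + 7.1143 + 0.1044 = 12.4422 ≈ 12.442

12.442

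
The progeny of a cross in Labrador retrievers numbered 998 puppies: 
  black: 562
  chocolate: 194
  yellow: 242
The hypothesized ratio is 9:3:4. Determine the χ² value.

Total ratio parts = 16. Expected numbers out of 998:
  black: 998 × 9/16 = 561.375
  chocolate: 998 × 3/16 = 187.125
  yellow: 998 × 4/16 = 249.5
χ² = Σ (O − E)² / E
  black: (562 − 561.375)² / 561.375 = 0.0007
  chocolate: (194 − 187.125)² / 187.125 = 0.2526
  yellow: (242 − 249.5)² / 249.5 = 0.2255
χ² = 0.0007 + 0.2526 + 0.2255 = 0.4788 ≈ 0.479

0.479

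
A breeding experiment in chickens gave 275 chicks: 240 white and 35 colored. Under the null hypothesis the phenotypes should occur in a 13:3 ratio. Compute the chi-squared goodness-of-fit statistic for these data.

Expected counts for N = 275 under a 13:3 ratio (total parts = 16):
  white: 275 × 13/16 = 223.4375
  colored: 275 × 3/16 = 51.5625
χ² = Σ (O − E)² / E
  white: (240 − 223.4375)² / 223.4375 = 1.2277
  colored: (35 − 51.5625)² / 51.5625 = 5.3201
χ² = 1.2277 + 5.3201 = 6.5478 ≈ 6.548

6.548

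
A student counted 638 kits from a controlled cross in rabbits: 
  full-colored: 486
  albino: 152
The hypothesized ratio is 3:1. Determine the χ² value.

Under the 3:1 hypothesis (Σ ratio = 4, N = 638):
  full-colored: 638 × 3/4 = 478.5
  albino: 638 × 1/4 = 159.5
χ² = Σ (O − E)² / E
  full-colored: (486 − 478.5)² / 478.5 = 0.1176
  albino: (152 − 159.5)² / 159.5 = 0.3527
χ² = 0.1176 + 0.3527 = 0.4703 ≈ 0.470

0.470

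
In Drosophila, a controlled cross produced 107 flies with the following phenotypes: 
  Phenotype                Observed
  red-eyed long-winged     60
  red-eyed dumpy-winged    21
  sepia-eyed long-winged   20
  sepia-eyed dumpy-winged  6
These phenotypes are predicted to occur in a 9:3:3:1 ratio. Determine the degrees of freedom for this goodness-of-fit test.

3

A goodness-of-fit test with 4 phenotype classes has df = 4 − 1 = 3.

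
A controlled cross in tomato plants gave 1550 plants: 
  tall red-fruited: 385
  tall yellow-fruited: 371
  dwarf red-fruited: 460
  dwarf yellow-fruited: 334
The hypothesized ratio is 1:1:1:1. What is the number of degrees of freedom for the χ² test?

3

A goodness-of-fit test with 4 phenotype classes has df = 4 − 1 = 3.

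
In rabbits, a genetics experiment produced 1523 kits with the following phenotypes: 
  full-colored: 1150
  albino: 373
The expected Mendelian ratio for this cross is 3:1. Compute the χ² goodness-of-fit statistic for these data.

The 3:1 ratio has 4 parts, so with N = 1523 the expected counts are:
  full-colored: 1523 × 3/4 = 1142.25
  albino: 1523 × 1/4 = 380.75
χ² = Σ (O − E)² / E
  full-colored: (1150 − 1142.25)² / 1142.25 = 0.0526
  albino: (373 − 380.75)² / 380.75 = 0.1577
χ² = 0.0526 + 0.1577 = 0.2103 ≈ 0.210

0.210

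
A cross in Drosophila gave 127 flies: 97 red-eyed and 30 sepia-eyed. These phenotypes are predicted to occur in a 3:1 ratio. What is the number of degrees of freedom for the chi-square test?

1

A goodness-of-fit test with 2 phenotype classes has df = 2 − 1 = 1.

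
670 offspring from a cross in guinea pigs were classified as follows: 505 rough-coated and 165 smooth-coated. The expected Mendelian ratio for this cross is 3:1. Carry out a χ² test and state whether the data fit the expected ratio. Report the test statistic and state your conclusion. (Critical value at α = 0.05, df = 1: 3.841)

Expected counts for N = 670 under a 3:1 ratio (total parts = 4):
  rough-coated: 670 × 3/4 = 502.5
  smooth-coated: 670 × 1/4 = 167.5
χ² = Σ (O − E)² / E
  rough-coated: (505 − 502.5)² / 502.5 = 0.0124
  smooth-coated: (165 − 167.5)² / 167.5 = 0.0373
χ² = 0.0124 + 0.0373 = 0.0497 ≈ 0.050
Degrees of freedom = 2 − 1 = 1; critical value at α = 0.05 is 3.841.
Since 0.050 < 3.841, we fail to reject the null hypothesis — the data are consistent with the 3:1 ratio.

0.050; consistent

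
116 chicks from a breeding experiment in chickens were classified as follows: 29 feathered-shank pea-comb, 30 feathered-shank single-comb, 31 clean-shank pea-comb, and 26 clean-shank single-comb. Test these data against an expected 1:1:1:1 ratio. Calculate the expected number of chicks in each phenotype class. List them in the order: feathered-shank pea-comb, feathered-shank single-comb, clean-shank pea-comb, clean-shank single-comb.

29, 29, 29, 29

Total ratio parts = 4. Expected numbers out of 116:
  feathered-shank pea-comb: 116 × 1/4 = 29
  feathered-shank single-comb: 116 × 1/4 = 29
  clean-shank pea-comb: 116 × 1/4 = 29
  clean-shank single-comb: 116 × 1/4 = 29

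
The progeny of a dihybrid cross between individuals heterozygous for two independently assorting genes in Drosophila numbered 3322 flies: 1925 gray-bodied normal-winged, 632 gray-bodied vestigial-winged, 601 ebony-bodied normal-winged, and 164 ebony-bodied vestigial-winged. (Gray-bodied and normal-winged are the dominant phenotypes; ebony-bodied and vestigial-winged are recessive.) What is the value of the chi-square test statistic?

A dihybrid F₂ with independent assortment and complete dominance at both loci gives a 9:3:3:1 phenotypic ratio.
Under the 9:3:3:1 hypothesis (Σ ratio = 16, N = 3322):
  gray-bodied normal-winged: 3322 × 9/16 = 1868.625
  gray-bodied vestigial-winged: 3322 × 3/16 = 622.875
  ebony-bodied normal-winged: 3322 × 3/16 = 622.875
  ebony-bodied vestigial-winged: 3322 × 1/16 = 207.625
χ² = Σ (O − E)² / E
  gray-bodied normal-winged: (1925 − 1868.625)² / 1868.625 = 1.7008
  gray-bodied vestigial-winged: (632 − 622.875)² / 622.875 = 0.1337
  ebony-bodied normal-winged: (601 − 622.875)² / 622.875 = 0.7682
  ebony-bodied vestigial-winged: (164 − 207.625)² / 207.625 = 9.1662
χ² = 1.7008 + 0.1337 + 0.7682 + 9.1662 = 11.7689 ≈ 11.769

11.769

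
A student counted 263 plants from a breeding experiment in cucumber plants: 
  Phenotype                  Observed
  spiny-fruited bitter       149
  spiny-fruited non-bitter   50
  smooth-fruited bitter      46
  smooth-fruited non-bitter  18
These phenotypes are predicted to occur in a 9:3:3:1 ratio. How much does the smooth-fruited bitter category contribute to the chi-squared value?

Expected counts for N = 263 under a 9:3:3:1 ratio (total parts = 16):
  spiny-fruited bitter: 263 × 9/16 = 147.9375
  spiny-fruited non-bitter: 263 × 3/16 = 49.3125
  smooth-fruited bitter: 263 × 3/16 = 49.3125
  smooth-fruited non-bitter: 263 × 1/16 = 16.4375
Contribution of smooth-fruited bitter: (46 − 49.3125)² / 49.3125 = 0.2225

0.223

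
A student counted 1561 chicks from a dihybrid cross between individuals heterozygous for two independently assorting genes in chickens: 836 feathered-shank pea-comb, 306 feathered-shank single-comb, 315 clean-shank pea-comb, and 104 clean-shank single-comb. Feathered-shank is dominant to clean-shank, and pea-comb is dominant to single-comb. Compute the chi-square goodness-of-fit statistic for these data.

A dihybrid F₂ with independent assortment and complete dominance at both loci gives a 9:3:3:1 phenotypic ratio.
Expected counts for N = 1561 under a 9:3:3:1 ratio (total parts = 16):
  feathered-shank pea-comb: 1561 × 9/16 = 878.0625
  feathered-shank single-comb: 1561 × 3/16 = 292.6875
  clean-shank pea-comb: 1561 × 3/16 = 292.6875
  clean-shank single-comb: 1561 × 1/16 = 97.5625
χ² = Σ (O − E)² / E
  feathered-shank pea-comb: (836 − 878.0625)² / 878.0625 = 2.0150
  feathered-shank single-comb: (306 − 292.6875)² / 292.6875 = 0.6055
  clean-shank pea-comb: (315 − 292.6875)² / 292.6875 = 1.7010
  clean-shank single-comb: (104 − 97.5625)² / 97.5625 = 0.4248
χ² = 2.0150 + 0.6055 + 1.7010 + 0.4248 = 4.7463 ≈ 4.746

4.746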